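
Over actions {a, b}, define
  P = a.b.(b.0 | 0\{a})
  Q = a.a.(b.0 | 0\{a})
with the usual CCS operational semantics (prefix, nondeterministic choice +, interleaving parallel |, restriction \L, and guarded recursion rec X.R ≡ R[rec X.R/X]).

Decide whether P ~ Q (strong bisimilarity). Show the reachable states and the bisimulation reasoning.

P ≁ Q

P's transition system — 4 states:
  s0 = a.b.(b.0 | 0\{a}) has moves ··a··> s1
  s1 = b.(b.0 | 0\{a}) has moves ··b··> s2
  s2 = b.0 | 0\{a} has moves ··b··> s3
  s3 = 0 | 0\{a} has moves stopped
Q's transition system — 4 states:
  t0 = a.a.(b.0 | 0\{a}) has moves ··a··> t1
  t1 = a.(b.0 | 0\{a}) has moves ··a··> t2
  t2 = b.0 | 0\{a} has moves ··b··> t3
  t3 = 0 | 0\{a} has moves stopped
Partition-refinement fixed point:
  B0 = {s0}
  B1 = {s1}
  B2 = {s2, t2}
  B3 = {s3, t3}
  B4 = {t0}
  B5 = {t1}
s0 ∈ B0, t0 ∈ B4 → different blocks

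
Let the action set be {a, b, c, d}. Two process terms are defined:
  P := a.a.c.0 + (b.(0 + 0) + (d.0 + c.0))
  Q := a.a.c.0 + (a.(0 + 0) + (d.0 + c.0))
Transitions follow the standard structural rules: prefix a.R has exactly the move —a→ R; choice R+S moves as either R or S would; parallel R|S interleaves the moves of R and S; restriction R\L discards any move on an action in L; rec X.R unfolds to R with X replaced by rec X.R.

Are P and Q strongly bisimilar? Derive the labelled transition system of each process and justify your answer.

Reachable graph of P (5 states):
  m0 = a.a.c.0 + (b.(0 + 0) + (d.0 + c.0)) | —a→ m1, —b→ m2, —c→ m3, —d→ m3
  m1 = a.c.0 | —a→ m4
  m2 = 0 + 0 | (no moves)
  m3 = 0 | (no moves)
  m4 = c.0 | —c→ m3
Reachable graph of Q (5 states):
  n0 = a.a.c.0 + (a.(0 + 0) + (d.0 + c.0)) | —a→ n1, —a→ n2, —c→ n3, —d→ n3
  n1 = 0 + 0 | (no moves)
  n2 = a.c.0 | —a→ n4
  n3 = 0 | (no moves)
  n4 = c.0 | —c→ n3
Partition-refinement fixed point:
  B0 = {m0}
  B1 = {m2, m3, n1, n3}
  B2 = {m1, n2}
  B3 = {m4, n4}
  B4 = {n0}
m0 ∈ B0, n0 ∈ B4 → different blocks

NO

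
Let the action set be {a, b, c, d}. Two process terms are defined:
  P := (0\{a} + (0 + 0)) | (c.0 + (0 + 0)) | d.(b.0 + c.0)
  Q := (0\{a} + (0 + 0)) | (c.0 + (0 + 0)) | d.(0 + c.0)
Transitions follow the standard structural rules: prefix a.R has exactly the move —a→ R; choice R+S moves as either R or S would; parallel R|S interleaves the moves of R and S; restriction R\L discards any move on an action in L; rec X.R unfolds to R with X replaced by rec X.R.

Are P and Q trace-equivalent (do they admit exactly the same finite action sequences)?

Reachable graph of P (6 states):
  u0 = (0\{a} + (0 + 0)) | (c.0 + (0 + 0)) | d.(b.0 + c.0) :: --c--▸ u1, --d--▸ u2
  u1 = (0\{a} + (0 + 0)) | 0 | d.(b.0 + c.0) :: --d--▸ u3
  u2 = (0\{a} + (0 + 0)) | (c.0 + (0 + 0)) | (b.0 + c.0) :: --b--▸ u4, --c--▸ u3, --c--▸ u4
  u3 = (0\{a} + (0 + 0)) | 0 | (b.0 + c.0) :: --b--▸ u5, --c--▸ u5
  u4 = (0\{a} + (0 + 0)) | (c.0 + (0 + 0)) | 0 :: --c--▸ u5
  u5 = (0\{a} + (0 + 0)) | 0 | 0 :: deadlocked
Reachable graph of Q (6 states):
  v0 = (0\{a} + (0 + 0)) | (c.0 + (0 + 0)) | d.(0 + c.0) :: --c--▸ v1, --d--▸ v2
  v1 = (0\{a} + (0 + 0)) | 0 | d.(0 + c.0) :: --d--▸ v3
  v2 = (0\{a} + (0 + 0)) | (c.0 + (0 + 0)) | (0 + c.0) :: --c--▸ v3, --c--▸ v4
  v3 = (0\{a} + (0 + 0)) | 0 | (0 + c.0) :: --c--▸ v5
  v4 = (0\{a} + (0 + 0)) | (c.0 + (0 + 0)) | 0 :: --c--▸ v5
  v5 = (0\{a} + (0 + 0)) | 0 | 0 :: deadlocked
Executing db from P (initial set {u0}):
  after d @ step 1: {u2}
  after b @ step 2: {u4}
  P completes σ.
Executing db from Q (initial set {v0}):
  after d @ step 1: {v2}
  after b @ step 2: ∅ (Q stuck)

traces(P) ≠ traces(Q) — witness ⟨db⟩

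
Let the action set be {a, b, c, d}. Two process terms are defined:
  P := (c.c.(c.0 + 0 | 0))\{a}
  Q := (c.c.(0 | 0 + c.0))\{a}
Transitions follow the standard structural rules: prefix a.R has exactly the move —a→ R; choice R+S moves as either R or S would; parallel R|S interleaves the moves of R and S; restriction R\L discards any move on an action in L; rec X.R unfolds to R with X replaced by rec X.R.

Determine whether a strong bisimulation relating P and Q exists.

P ~ Q

LTS(P): 4 reachable states
  p0 = (c.c.(c.0 + 0 | 0))\{a} :: —c→ p1
  p1 = (c.(c.0 + 0 | 0))\{a} :: —c→ p2
  p2 = (c.0 + 0 | 0)\{a} :: —c→ p3
  p3 = 0\{a} :: (no moves)
LTS(Q): 4 reachable states
  q0 = (c.c.(0 | 0 + c.0))\{a} :: —c→ q1
  q1 = (c.(0 | 0 + c.0))\{a} :: —c→ q2
  q2 = (0 | 0 + c.0)\{a} :: —c→ q3
  q3 = 0\{a} :: (no moves)
Partition-refinement fixed point:
  B0 = {p0, q0}
  B1 = {p1, q1}
  B2 = {p2, q2}
  B3 = {p3, q3}
p0 ∈ B0, q0 ∈ B0 → same block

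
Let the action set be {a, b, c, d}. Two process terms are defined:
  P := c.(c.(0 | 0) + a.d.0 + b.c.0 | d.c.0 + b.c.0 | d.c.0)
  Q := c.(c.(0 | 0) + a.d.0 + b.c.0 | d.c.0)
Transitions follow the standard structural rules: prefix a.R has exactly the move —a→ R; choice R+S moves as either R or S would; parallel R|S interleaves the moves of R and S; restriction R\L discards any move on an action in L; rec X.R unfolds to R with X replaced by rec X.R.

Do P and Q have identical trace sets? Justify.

LTS(P): 12 reachable states
  s0 = c.(c.(0 | 0) + a.d.0 + b.c.0 | d.c.0 + b.c.0 | d.c.0) | ··c··> s1
  s1 = c.(0 | 0) + a.d.0 + b.c.0 | d.c.0 + b.c.0 | d.c.0 | ··a··> s2, ··b··> s3, ··c··> s4, ··d··> s5
  s2 = d.0 | ··d··> s6
  s3 = c.0 | d.c.0 | ··c··> s7, ··d··> s8
  s4 = 0 | 0 | (no moves)
  s5 = b.c.0 | c.0 | ··b··> s8, ··c··> s9
  s6 = 0 | (no moves)
  s7 = 0 | d.c.0 | ··d··> s10
  s8 = c.0 | c.0 | ··c··> s10, ··c··> s11
  s9 = b.c.0 | 0 | ··b··> s11
  s10 = 0 | c.0 | ··c··> s4
  s11 = c.0 | 0 | ··c··> s4
LTS(Q): 12 reachable states
  t0 = c.(c.(0 | 0) + a.d.0 + b.c.0 | d.c.0) | ··c··> t1
  t1 = c.(0 | 0) + a.d.0 + b.c.0 | d.c.0 | ··a··> t2, ··b··> t3, ··c··> t4, ··d··> t5
  t2 = d.0 | ··d··> t6
  t3 = c.0 | d.c.0 | ··c··> t7, ··d··> t8
  t4 = 0 | 0 | (no moves)
  t5 = b.c.0 | c.0 | ··b··> t8, ··c··> t9
  t6 = 0 | (no moves)
  t7 = 0 | d.c.0 | ··d··> t10
  t8 = c.0 | c.0 | ··c··> t10, ··c··> t11
  t9 = b.c.0 | 0 | ··b··> t11
  t10 = 0 | c.0 | ··c··> t4
  t11 = c.0 | 0 | ··c··> t4
Partition-refinement fixed point:
  B0 = {s0, t0}
  B1 = {s1, t1}
  B2 = {s5, t5}
  B3 = {s8, t8}
  B4 = {s10, s11, t10, t11}
  B5 = {s4, s6, t4, t6}
  B6 = {s9, t9}
  B7 = {s2, t2}
  B8 = {s3, t3}
  B9 = {s7, t7}
s0 ∈ B0, t0 ∈ B0 → same block
Bisimilar ⇒ trace-equivalent.

traces(P) = traces(Q)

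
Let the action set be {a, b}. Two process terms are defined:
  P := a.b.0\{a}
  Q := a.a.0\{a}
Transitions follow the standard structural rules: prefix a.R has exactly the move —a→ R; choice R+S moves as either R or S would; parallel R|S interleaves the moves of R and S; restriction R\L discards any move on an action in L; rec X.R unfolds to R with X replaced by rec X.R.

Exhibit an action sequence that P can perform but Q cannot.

ab

Reachable graph of P (3 states):
  m0 = a.b.0\{a} | -a-> m1
  m1 = b.0\{a} | -b-> m2
  m2 = 0\{a} | ·
Reachable graph of Q (3 states):
  n0 = a.a.0\{a} | -a-> n1
  n1 = a.0\{a} | -a-> n2
  n2 = 0\{a} | ·
Trace ⟨ab⟩ through P, begin at {m0}:
  step 1 (a): {m1}
  step 2 (b): {m2}
  P completes σ.
Trace ⟨ab⟩ through Q, begin at {n0}:
  step 1 (a): {n1}
  step 2 (b): ∅ (Q stuck)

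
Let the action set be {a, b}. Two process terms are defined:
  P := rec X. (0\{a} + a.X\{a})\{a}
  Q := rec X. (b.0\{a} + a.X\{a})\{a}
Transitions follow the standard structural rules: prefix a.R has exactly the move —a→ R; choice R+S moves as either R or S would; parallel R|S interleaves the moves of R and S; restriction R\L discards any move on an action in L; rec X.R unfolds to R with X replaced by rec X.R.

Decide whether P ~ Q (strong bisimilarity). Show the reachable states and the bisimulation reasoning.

not bisimilar

LTS(P): 1 reachable states
  m0 = rec X. (0\{a} + a.X\{a})\{a} → (no moves)
LTS(Q): 2 reachable states
  n0 = rec X. (b.0\{a} + a.X\{a})\{a} → ··b··> n1
  n1 = 0\{a}\{a} → (no moves)
Coarsest stable partition (strong bisimilarity classes):
  B0 = {m0, n1}
  B1 = {n0}
m0 ∈ B0, n0 ∈ B1 → different blocks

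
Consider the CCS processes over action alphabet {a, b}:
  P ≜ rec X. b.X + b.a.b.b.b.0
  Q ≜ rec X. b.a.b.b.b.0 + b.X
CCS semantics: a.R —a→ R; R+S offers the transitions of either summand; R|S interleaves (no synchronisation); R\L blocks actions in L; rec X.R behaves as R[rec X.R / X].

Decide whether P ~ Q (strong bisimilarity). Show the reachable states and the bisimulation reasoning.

LTS(P): 6 reachable states
  s0 = rec X. b.X + b.a.b.b.b.0 has moves —b→ s0, —b→ s1
  s1 = a.b.b.b.0 has moves —a→ s2
  s2 = b.b.b.0 has moves —b→ s3
  s3 = b.b.0 has moves —b→ s4
  s4 = b.0 has moves —b→ s5
  s5 = 0 has moves ∅
LTS(Q): 6 reachable states
  t0 = rec X. b.a.b.b.b.0 + b.X has moves —b→ t0, —b→ t1
  t1 = a.b.b.b.0 has moves —a→ t2
  t2 = b.b.b.0 has moves —b→ t3
  t3 = b.b.0 has moves —b→ t4
  t4 = b.0 has moves —b→ t5
  t5 = 0 has moves ∅
Partition-refinement fixed point:
  B0 = {s0, t0}
  B1 = {s1, t1}
  B2 = {s2, t2}
  B3 = {s3, t3}
  B4 = {s4, t4}
  B5 = {s5, t5}
s0 ∈ B0, t0 ∈ B0 → same block

bisimilar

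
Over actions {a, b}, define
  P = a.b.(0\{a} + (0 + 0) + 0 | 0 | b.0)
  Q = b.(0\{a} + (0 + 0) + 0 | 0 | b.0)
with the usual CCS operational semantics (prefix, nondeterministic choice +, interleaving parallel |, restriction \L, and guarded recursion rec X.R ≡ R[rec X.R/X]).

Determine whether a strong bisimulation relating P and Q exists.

not bisimilar

LTS(P): 4 reachable states
  s0 = a.b.(0\{a} + (0 + 0) + 0 | 0 | b.0) has moves -a-> s1
  s1 = b.(0\{a} + (0 + 0) + 0 | 0 | b.0) has moves -b-> s2
  s2 = 0\{a} + (0 + 0) + 0 | 0 | b.0 has moves -b-> s3
  s3 = 0 | 0 | 0 has moves stopped
LTS(Q): 3 reachable states
  t0 = b.(0\{a} + (0 + 0) + 0 | 0 | b.0) has moves -b-> t1
  t1 = 0\{a} + (0 + 0) + 0 | 0 | b.0 has moves -b-> t2
  t2 = 0 | 0 | 0 has moves stopped
Coarsest stable partition (strong bisimilarity classes):
  B0 = {s0}
  B1 = {s1, t0}
  B2 = {s2, t1}
  B3 = {s3, t2}
s0 ∈ B0, t0 ∈ B1 → different blocks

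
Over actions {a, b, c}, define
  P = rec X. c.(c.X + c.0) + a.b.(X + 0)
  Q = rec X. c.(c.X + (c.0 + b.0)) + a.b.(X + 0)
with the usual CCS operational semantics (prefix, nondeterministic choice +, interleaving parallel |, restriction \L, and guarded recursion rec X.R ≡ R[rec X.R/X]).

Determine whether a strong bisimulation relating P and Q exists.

P ≁ Q

Reachable graph of P (5 states):
  p0 = rec X. c.(c.X + c.0) + a.b.(X + 0) has moves ··a··> p1, ··c··> p2
  p1 = b.((rec X. c.(c.X + c.0) + a.b.(X + 0)) + 0) has moves ··b··> p3
  p2 = c.(rec X. c.(c.X + c.0) + a.b.(X + 0)) + c.0 has moves ··c··> p0, ··c··> p4
  p3 = (rec X. c.(c.X + c.0) + a.b.(X + 0)) + 0 has moves ··a··> p1, ··c··> p2
  p4 = 0 has moves ∅
Reachable graph of Q (5 states):
  q0 = rec X. c.(c.X + (c.0 + b.0)) + a.b.(X + 0) has moves ··a··> q1, ··c··> q2
  q1 = b.((rec X. c.(c.X + (c.0 + b.0)) + a.b.(X + 0)) + 0) has moves ··b··> q3
  q2 = c.(rec X. c.(c.X + (c.0 + b.0)) + a.b.(X + 0)) + (c.0 + b.0) has moves ··b··> q4, ··c··> q0, ··c··> q4
  q3 = (rec X. c.(c.X + (c.0 + b.0)) + a.b.(X + 0)) + 0 has moves ··a··> q1, ··c··> q2
  q4 = 0 has moves ∅
Partition-refinement fixed point:
  B0 = {p0, p3}
  B1 = {p2}
  B2 = {p4, q4}
  B3 = {p1}
  B4 = {q0, q3}
  B5 = {q2}
  B6 = {q1}
p0 ∈ B0, q0 ∈ B4 → different blocks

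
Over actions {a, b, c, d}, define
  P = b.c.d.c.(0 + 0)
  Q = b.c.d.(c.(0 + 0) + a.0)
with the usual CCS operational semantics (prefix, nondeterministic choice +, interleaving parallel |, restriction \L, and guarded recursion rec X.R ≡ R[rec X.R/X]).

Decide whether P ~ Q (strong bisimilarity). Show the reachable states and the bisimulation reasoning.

Reachable graph of P (5 states):
  m0 = b.c.d.c.(0 + 0) :: --b--▸ m1
  m1 = c.d.c.(0 + 0) :: --c--▸ m2
  m2 = d.c.(0 + 0) :: --d--▸ m3
  m3 = c.(0 + 0) :: --c--▸ m4
  m4 = 0 + 0 :: ·
Reachable graph of Q (6 states):
  n0 = b.c.d.(c.(0 + 0) + a.0) :: --b--▸ n1
  n1 = c.d.(c.(0 + 0) + a.0) :: --c--▸ n2
  n2 = d.(c.(0 + 0) + a.0) :: --d--▸ n3
  n3 = c.(0 + 0) + a.0 :: --a--▸ n4, --c--▸ n5
  n4 = 0 :: ·
  n5 = 0 + 0 :: ·
Bisimilarity quotient blocks:
  B0 = {m0}
  B1 = {m1}
  B2 = {m2}
  B3 = {m3}
  B4 = {m4, n4, n5}
  B5 = {n0}
  B6 = {n1}
  B7 = {n2}
  B8 = {n3}
m0 ∈ B0, n0 ∈ B5 → different blocks

P ≁ Q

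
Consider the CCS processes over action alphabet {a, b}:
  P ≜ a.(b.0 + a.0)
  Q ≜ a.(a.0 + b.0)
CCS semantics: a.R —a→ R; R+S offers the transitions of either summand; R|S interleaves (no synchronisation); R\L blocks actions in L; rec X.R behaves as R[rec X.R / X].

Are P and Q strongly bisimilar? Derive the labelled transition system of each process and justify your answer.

bisimilar

Reachable graph of P (3 states):
  p0 = a.(b.0 + a.0) | ··a··> p1
  p1 = b.0 + a.0 | ··a··> p2, ··b··> p2
  p2 = 0 | ∅
Reachable graph of Q (3 states):
  q0 = a.(a.0 + b.0) | ··a··> q1
  q1 = a.0 + b.0 | ··a··> q2, ··b··> q2
  q2 = 0 | ∅
Coarsest stable partition (strong bisimilarity classes):
  B0 = {p0, q0}
  B1 = {p1, q1}
  B2 = {p2, q2}
p0 ∈ B0, q0 ∈ B0 → same block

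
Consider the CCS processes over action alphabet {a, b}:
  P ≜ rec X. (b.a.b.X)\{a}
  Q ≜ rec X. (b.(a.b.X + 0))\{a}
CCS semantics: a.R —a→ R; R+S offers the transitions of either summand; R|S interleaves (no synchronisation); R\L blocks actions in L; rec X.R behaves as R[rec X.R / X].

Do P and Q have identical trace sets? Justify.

trace-equivalent

Reachable graph of P (2 states):
  p0 = rec X. (b.a.b.X)\{a} | =b=> p1
  p1 = (a.b.(rec X. (b.a.b.X)\{a}))\{a} | (no moves)
Reachable graph of Q (2 states):
  q0 = rec X. (b.(a.b.X + 0))\{a} | =b=> q1
  q1 = (a.b.(rec X. (b.(a.b.X + 0))\{a}) + 0)\{a} | (no moves)
Partition-refinement fixed point:
  B0 = {p0, q0}
  B1 = {p1, q1}
p0 ∈ B0, q0 ∈ B0 → same block
Bisimilar ⇒ trace-equivalent.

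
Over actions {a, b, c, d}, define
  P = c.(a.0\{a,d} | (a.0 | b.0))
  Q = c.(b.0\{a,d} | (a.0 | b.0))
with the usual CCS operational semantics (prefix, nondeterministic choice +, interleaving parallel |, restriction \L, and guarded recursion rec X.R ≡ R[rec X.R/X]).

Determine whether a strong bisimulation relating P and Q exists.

LTS(P): 9 reachable states
  m0 = c.(a.0\{a,d} | (a.0 | b.0)) :: =c=> m1
  m1 = a.0\{a,d} | (a.0 | b.0) :: =a=> m2, =a=> m3, =b=> m4
  m2 = 0\{a,d} | (a.0 | b.0) :: =a=> m5, =b=> m6
  m3 = a.0\{a,d} | (0 | b.0) :: =a=> m5, =b=> m7
  m4 = a.0\{a,d} | (a.0 | 0) :: =a=> m6, =a=> m7
  m5 = 0\{a,d} | (0 | b.0) :: =b=> m8
  m6 = 0\{a,d} | (a.0 | 0) :: =a=> m8
  m7 = a.0\{a,d} | (0 | 0) :: =a=> m8
  m8 = 0\{a,d} | (0 | 0) :: deadlocked
LTS(Q): 9 reachable states
  n0 = c.(b.0\{a,d} | (a.0 | b.0)) :: =c=> n1
  n1 = b.0\{a,d} | (a.0 | b.0) :: =a=> n2, =b=> n3, =b=> n4
  n2 = b.0\{a,d} | (0 | b.0) :: =b=> n5, =b=> n6
  n3 = 0\{a,d} | (a.0 | b.0) :: =a=> n5, =b=> n7
  n4 = b.0\{a,d} | (a.0 | 0) :: =a=> n6, =b=> n7
  n5 = 0\{a,d} | (0 | b.0) :: =b=> n8
  n6 = b.0\{a,d} | (0 | 0) :: =b=> n8
  n7 = 0\{a,d} | (a.0 | 0) :: =a=> n8
  n8 = 0\{a,d} | (0 | 0) :: deadlocked
Coarsest stable partition (strong bisimilarity classes):
  B0 = {m0}
  B1 = {m1}
  B2 = {m2, m3, n3, n4}
  B3 = {m5, n5, n6}
  B4 = {m8, n8}
  B5 = {m6, m7, n7}
  B6 = {m4}
  B7 = {n0}
  B8 = {n1}
  B9 = {n2}
m0 ∈ B0, n0 ∈ B7 → different blocks

NO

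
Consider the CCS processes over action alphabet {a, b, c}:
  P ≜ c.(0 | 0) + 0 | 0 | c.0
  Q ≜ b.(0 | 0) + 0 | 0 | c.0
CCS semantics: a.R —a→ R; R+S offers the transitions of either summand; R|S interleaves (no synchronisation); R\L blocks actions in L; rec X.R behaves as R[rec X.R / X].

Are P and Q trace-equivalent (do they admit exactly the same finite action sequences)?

P's transition system — 3 states:
  p0 = c.(0 | 0) + 0 | 0 | c.0 ⊢ =c=> p1, =c=> p2
  p1 = 0 | 0 ⊢ stopped
  p2 = 0 | 0 | 0 ⊢ stopped
Q's transition system — 3 states:
  q0 = b.(0 | 0) + 0 | 0 | c.0 ⊢ =b=> q1, =c=> q2
  q1 = 0 | 0 ⊢ stopped
  q2 = 0 | 0 | 0 ⊢ stopped
Trace ⟨b⟩ through Q, begin at {q0}:
  after b @ step 1: {q1}
  Q completes σ.
Trace ⟨b⟩ through P, begin at {p0}:
  after b @ step 1: ∅  — P cannot continue

trace-distinct — witness ⟨b⟩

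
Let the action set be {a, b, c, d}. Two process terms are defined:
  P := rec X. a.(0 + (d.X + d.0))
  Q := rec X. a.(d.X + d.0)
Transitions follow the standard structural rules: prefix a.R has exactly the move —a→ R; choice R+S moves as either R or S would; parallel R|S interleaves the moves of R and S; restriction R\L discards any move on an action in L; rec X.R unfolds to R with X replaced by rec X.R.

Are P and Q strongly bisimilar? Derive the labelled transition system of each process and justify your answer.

P's transition system — 3 states:
  p0 = rec X. a.(0 + (d.X + d.0)) has moves -a-> p1
  p1 = 0 + (d.(rec X. a.(0 + (d.X + d.0))) + d.0) has moves -d-> p0, -d-> p2
  p2 = 0 has moves stopped
Q's transition system — 3 states:
  q0 = rec X. a.(d.X + d.0) has moves -a-> q1
  q1 = d.(rec X. a.(d.X + d.0)) + d.0 has moves -d-> q0, -d-> q2
  q2 = 0 has moves stopped
Partition-refinement fixed point:
  B0 = {p0, q0}
  B1 = {p1, q1}
  B2 = {p2, q2}
p0 ∈ B0, q0 ∈ B0 → same block

YES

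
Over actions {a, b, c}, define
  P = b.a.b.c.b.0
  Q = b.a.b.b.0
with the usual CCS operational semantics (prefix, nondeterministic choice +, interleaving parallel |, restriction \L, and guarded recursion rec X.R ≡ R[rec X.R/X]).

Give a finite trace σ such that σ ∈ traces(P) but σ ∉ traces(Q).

babc

P's transition system — 6 states:
  m0 = b.a.b.c.b.0 → -b-> m1
  m1 = a.b.c.b.0 → -a-> m2
  m2 = b.c.b.0 → -b-> m3
  m3 = c.b.0 → -c-> m4
  m4 = b.0 → -b-> m5
  m5 = 0 → (no moves)
Q's transition system — 5 states:
  n0 = b.a.b.b.0 → -b-> n1
  n1 = a.b.b.0 → -a-> n2
  n2 = b.b.0 → -b-> n3
  n3 = b.0 → -b-> n4
  n4 = 0 → (no moves)
Trace ⟨babc⟩ through P, begin at {m0}:
  step 1 (b): {m1}
  step 2 (a): {m2}
  step 3 (b): {m3}
  step 4 (c): {m4}
  P completes σ.
Trace ⟨babc⟩ through Q, begin at {n0}:
  step 1 (b): {n1}
  step 2 (a): {n2}
  step 3 (b): {n3}
  step 4 (c): ∅  — Q cannot continue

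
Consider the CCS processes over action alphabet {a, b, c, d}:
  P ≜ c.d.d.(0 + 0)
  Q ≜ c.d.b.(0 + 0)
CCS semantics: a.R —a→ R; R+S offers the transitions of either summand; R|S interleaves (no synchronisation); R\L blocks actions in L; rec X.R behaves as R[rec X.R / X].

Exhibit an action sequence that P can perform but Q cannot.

cdd

P's transition system — 4 states:
  m0 = c.d.d.(0 + 0) | ··c··> m1
  m1 = d.d.(0 + 0) | ··d··> m2
  m2 = d.(0 + 0) | ··d··> m3
  m3 = 0 + 0 | deadlocked
Q's transition system — 4 states:
  n0 = c.d.b.(0 + 0) | ··c··> n1
  n1 = d.b.(0 + 0) | ··d··> n2
  n2 = b.(0 + 0) | ··b··> n3
  n3 = 0 + 0 | deadlocked
Trace ⟨cdd⟩ through P, begin at {m0}:
  after c @ step 1: {m1}
  after d @ step 2: {m2}
  after d @ step 3: {m3}
  — P admits the full trace.
Trace ⟨cdd⟩ through Q, begin at {n0}:
  after c @ step 1: {n1}
  after d @ step 2: {n2}
  after d @ step 3: ∅  — Q cannot continue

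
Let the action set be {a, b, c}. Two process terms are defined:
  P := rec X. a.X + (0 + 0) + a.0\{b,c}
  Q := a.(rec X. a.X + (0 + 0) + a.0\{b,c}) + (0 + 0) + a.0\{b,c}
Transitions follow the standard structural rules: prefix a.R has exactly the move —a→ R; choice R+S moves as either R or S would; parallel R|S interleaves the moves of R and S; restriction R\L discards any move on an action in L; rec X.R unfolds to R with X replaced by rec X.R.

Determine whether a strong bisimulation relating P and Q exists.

Reachable graph of P (2 states):
  p0 = rec X. a.X + (0 + 0) + a.0\{b,c} ⊢ —a→ p0, —a→ p1
  p1 = 0\{b,c} ⊢ (no moves)
Reachable graph of Q (3 states):
  q0 = a.(rec X. a.X + (0 + 0) + a.0\{b,c}) + (0 + 0) + a.0\{b,c} ⊢ —a→ q1, —a→ q2
  q1 = 0\{b,c} ⊢ (no moves)
  q2 = rec X. a.X + (0 + 0) + a.0\{b,c} ⊢ —a→ q1, —a→ q2
Coarsest stable partition (strong bisimilarity classes):
  B0 = {p0, q0, q2}
  B1 = {p1, q1}
p0 ∈ B0, q0 ∈ B0 → same block

P ~ Q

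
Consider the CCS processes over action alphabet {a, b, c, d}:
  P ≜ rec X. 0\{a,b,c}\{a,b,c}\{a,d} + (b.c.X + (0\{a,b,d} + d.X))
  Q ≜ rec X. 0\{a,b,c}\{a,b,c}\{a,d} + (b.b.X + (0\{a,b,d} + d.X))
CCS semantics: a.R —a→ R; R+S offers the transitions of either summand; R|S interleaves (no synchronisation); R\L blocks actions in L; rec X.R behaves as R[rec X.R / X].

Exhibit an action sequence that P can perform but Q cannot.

LTS(P): 2 reachable states
  s0 = rec X. 0\{a,b,c}\{a,b,c}\{a,d} + (b.c.X + (0\{a,b,d} + d.X)) ⊢ =b=> s1, =d=> s0
  s1 = c.(rec X. 0\{a,b,c}\{a,b,c}\{a,d} + (b.c.X + (0\{a,b,d} + d.X))) ⊢ =c=> s0
LTS(Q): 2 reachable states
  t0 = rec X. 0\{a,b,c}\{a,b,c}\{a,d} + (b.b.X + (0\{a,b,d} + d.X)) ⊢ =b=> t1, =d=> t0
  t1 = b.(rec X. 0\{a,b,c}\{a,b,c}\{a,d} + (b.b.X + (0\{a,b,d} + d.X))) ⊢ =b=> t0
Executing bc from P (initial set {s0}):
  [1] b ⇒ {s1}
  [2] c ⇒ {s0}
  ✓ P
Executing bc from Q (initial set {t0}):
  [1] b ⇒ {t1}
  [2] c ⇒ no successor for Q

bc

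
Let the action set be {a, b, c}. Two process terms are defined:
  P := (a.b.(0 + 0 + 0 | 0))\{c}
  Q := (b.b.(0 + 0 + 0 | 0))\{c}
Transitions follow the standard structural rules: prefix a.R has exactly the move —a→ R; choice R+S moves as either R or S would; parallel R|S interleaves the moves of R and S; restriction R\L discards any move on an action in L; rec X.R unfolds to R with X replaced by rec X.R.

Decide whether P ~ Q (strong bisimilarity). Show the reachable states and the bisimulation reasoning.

not bisimilar

LTS(P): 3 reachable states
  p0 = (a.b.(0 + 0 + 0 | 0))\{c} | ··a··> p1
  p1 = (b.(0 + 0 + 0 | 0))\{c} | ··b··> p2
  p2 = (0 + 0 + 0 | 0)\{c} | stopped
LTS(Q): 3 reachable states
  q0 = (b.b.(0 + 0 + 0 | 0))\{c} | ··b··> q1
  q1 = (b.(0 + 0 + 0 | 0))\{c} | ··b··> q2
  q2 = (0 + 0 + 0 | 0)\{c} | stopped
Coarsest stable partition (strong bisimilarity classes):
  B0 = {p0}
  B1 = {p1, q1}
  B2 = {p2, q2}
  B3 = {q0}
p0 ∈ B0, q0 ∈ B3 → different blocks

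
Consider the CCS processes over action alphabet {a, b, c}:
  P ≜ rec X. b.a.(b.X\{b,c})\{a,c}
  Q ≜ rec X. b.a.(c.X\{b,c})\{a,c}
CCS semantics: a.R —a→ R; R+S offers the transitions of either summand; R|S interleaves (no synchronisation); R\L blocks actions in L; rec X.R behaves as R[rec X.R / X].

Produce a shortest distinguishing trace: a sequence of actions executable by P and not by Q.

LTS(P): 4 reachable states
  s0 = rec X. b.a.(b.X\{b,c})\{a,c} → -b-> s1
  s1 = a.(b.(rec X. b.a.(b.X\{b,c})\{a,c})\{b,c})\{a,c} → -a-> s2
  s2 = (b.(rec X. b.a.(b.X\{b,c})\{a,c})\{b,c})\{a,c} → -b-> s3
  s3 = (rec X. b.a.(b.X\{b,c})\{a,c})\{b,c}\{a,c} → stopped
LTS(Q): 3 reachable states
  t0 = rec X. b.a.(c.X\{b,c})\{a,c} → -b-> t1
  t1 = a.(c.(rec X. b.a.(c.X\{b,c})\{a,c})\{b,c})\{a,c} → -a-> t2
  t2 = (c.(rec X. b.a.(c.X\{b,c})\{a,c})\{b,c})\{a,c} → stopped
Trace ⟨bab⟩ through P, begin at {s0}:
  [1] b ⇒ {s1}
  [2] a ⇒ {s2}
  [3] b ⇒ {s3}
  — P admits the full trace.
Trace ⟨bab⟩ through Q, begin at {t0}:
  [1] b ⇒ {t1}
  [2] a ⇒ {t2}
  [3] b ⇒ ∅  — Q cannot continue

bab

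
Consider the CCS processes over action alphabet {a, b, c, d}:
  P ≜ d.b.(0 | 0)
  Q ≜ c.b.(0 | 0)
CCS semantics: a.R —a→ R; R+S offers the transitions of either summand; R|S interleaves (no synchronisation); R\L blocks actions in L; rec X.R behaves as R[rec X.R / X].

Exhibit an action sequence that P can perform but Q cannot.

LTS(P): 3 reachable states
  m0 = d.b.(0 | 0) has moves -d-> m1
  m1 = b.(0 | 0) has moves -b-> m2
  m2 = 0 | 0 has moves (no moves)
LTS(Q): 3 reachable states
  n0 = c.b.(0 | 0) has moves -c-> n1
  n1 = b.(0 | 0) has moves -b-> n2
  n2 = 0 | 0 has moves (no moves)
Executing d from P (initial set {m0}):
  [1] d ⇒ {m1}
  P completes σ.
Executing d from Q (initial set {n0}):
  [1] d ⇒ ∅  — Q cannot continue

d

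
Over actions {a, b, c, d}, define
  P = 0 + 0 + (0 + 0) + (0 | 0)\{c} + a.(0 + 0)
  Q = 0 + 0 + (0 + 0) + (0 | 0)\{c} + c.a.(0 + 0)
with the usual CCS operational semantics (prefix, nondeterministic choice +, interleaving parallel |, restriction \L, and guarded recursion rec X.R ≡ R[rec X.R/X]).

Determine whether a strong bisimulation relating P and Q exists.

NO

Reachable graph of P (2 states):
  p0 = 0 + 0 + (0 + 0) + (0 | 0)\{c} + a.(0 + 0) :: —a→ p1
  p1 = 0 + 0 :: ·
Reachable graph of Q (3 states):
  q0 = 0 + 0 + (0 + 0) + (0 | 0)\{c} + c.a.(0 + 0) :: —c→ q1
  q1 = a.(0 + 0) :: —a→ q2
  q2 = 0 + 0 :: ·
Coarsest stable partition (strong bisimilarity classes):
  B0 = {p0, q1}
  B1 = {p1, q2}
  B2 = {q0}
p0 ∈ B0, q0 ∈ B2 → different blocks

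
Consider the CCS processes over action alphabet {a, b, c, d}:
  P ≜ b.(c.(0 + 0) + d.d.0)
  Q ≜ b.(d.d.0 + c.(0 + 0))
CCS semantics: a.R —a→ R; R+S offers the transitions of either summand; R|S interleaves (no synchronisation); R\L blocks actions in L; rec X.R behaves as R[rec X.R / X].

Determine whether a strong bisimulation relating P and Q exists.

P's transition system — 5 states:
  s0 = b.(c.(0 + 0) + d.d.0) :: -b-> s1
  s1 = c.(0 + 0) + d.d.0 :: -c-> s2, -d-> s3
  s2 = 0 + 0 :: deadlocked
  s3 = d.0 :: -d-> s4
  s4 = 0 :: deadlocked
Q's transition system — 5 states:
  t0 = b.(d.d.0 + c.(0 + 0)) :: -b-> t1
  t1 = d.d.0 + c.(0 + 0) :: -c-> t2, -d-> t3
  t2 = 0 + 0 :: deadlocked
  t3 = d.0 :: -d-> t4
  t4 = 0 :: deadlocked
Coarsest stable partition (strong bisimilarity classes):
  B0 = {s0, t0}
  B1 = {s1, t1}
  B2 = {s3, t3}
  B3 = {s2, s4, t2, t4}
s0 ∈ B0, t0 ∈ B0 → same block

YES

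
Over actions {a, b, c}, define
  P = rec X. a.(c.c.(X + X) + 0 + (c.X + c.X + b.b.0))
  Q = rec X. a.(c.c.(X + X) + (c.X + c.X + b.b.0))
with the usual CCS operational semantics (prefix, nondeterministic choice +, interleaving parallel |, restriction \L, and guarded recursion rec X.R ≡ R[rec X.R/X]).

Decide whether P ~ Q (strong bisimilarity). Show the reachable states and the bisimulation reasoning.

bisimilar

LTS(P): 6 reachable states
  p0 = rec X. a.(c.c.(X + X) + 0 + (c.X + c.X + b.b.0)) → --a--▸ p1
  p1 = c.c.((rec X. a.(c.c.(X + X) + 0 + (c.X + c.X + b.b.0))) + (rec X. a.(c.c.(X + X) + 0 + (c.X + c.X + b.b.0)))) + 0 + (c.(rec X. a.(c.c.(X + X) + 0 + (c.X + c.X + b.b.0))) + c.(rec X. a.(c.c.(X + X) + 0 + (c.X + c.X + b.b.0))) + b.b.0) → --b--▸ p2, --c--▸ p0, --c--▸ p3
  p2 = b.0 → --b--▸ p4
  p3 = c.((rec X. a.(c.c.(X + X) + 0 + (c.X + c.X + b.b.0))) + (rec X. a.(c.c.(X + X) + 0 + (c.X + c.X + b.b.0)))) → --c--▸ p5
  p4 = 0 → ·
  p5 = (rec X. a.(c.c.(X + X) + 0 + (c.X + c.X + b.b.0))) + (rec X. a.(c.c.(X + X) + 0 + (c.X + c.X + b.b.0))) → --a--▸ p1
LTS(Q): 6 reachable states
  q0 = rec X. a.(c.c.(X + X) + (c.X + c.X + b.b.0)) → --a--▸ q1
  q1 = c.c.((rec X. a.(c.c.(X + X) + (c.X + c.X + b.b.0))) + (rec X. a.(c.c.(X + X) + (c.X + c.X + b.b.0)))) + (c.(rec X. a.(c.c.(X + X) + (c.X + c.X + b.b.0))) + c.(rec X. a.(c.c.(X + X) + (c.X + c.X + b.b.0))) + b.b.0) → --b--▸ q2, --c--▸ q0, --c--▸ q3
  q2 = b.0 → --b--▸ q4
  q3 = c.((rec X. a.(c.c.(X + X) + (c.X + c.X + b.b.0))) + (rec X. a.(c.c.(X + X) + (c.X + c.X + b.b.0)))) → --c--▸ q5
  q4 = 0 → ·
  q5 = (rec X. a.(c.c.(X + X) + (c.X + c.X + b.b.0))) + (rec X. a.(c.c.(X + X) + (c.X + c.X + b.b.0))) → --a--▸ q1
Bisimilarity quotient blocks:
  B0 = {p0, p5, q0, q5}
  B1 = {p1, q1}
  B2 = {p3, q3}
  B3 = {p2, q2}
  B4 = {p4, q4}
p0 ∈ B0, q0 ∈ B0 → same block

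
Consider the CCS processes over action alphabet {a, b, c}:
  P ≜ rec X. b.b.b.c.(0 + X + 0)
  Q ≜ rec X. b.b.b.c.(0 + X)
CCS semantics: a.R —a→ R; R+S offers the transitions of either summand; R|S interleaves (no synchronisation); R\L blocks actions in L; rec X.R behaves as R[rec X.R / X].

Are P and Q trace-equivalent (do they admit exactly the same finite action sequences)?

Reachable graph of P (5 states):
  u0 = rec X. b.b.b.c.(0 + X + 0) ⊢ -b-> u1
  u1 = b.b.c.(0 + (rec X. b.b.b.c.(0 + X + 0)) + 0) ⊢ -b-> u2
  u2 = b.c.(0 + (rec X. b.b.b.c.(0 + X + 0)) + 0) ⊢ -b-> u3
  u3 = c.(0 + (rec X. b.b.b.c.(0 + X + 0)) + 0) ⊢ -c-> u4
  u4 = 0 + (rec X. b.b.b.c.(0 + X + 0)) + 0 ⊢ -b-> u1
Reachable graph of Q (5 states):
  v0 = rec X. b.b.b.c.(0 + X) ⊢ -b-> v1
  v1 = b.b.c.(0 + (rec X. b.b.b.c.(0 + X))) ⊢ -b-> v2
  v2 = b.c.(0 + (rec X. b.b.b.c.(0 + X))) ⊢ -b-> v3
  v3 = c.(0 + (rec X. b.b.b.c.(0 + X))) ⊢ -c-> v4
  v4 = 0 + (rec X. b.b.b.c.(0 + X)) ⊢ -b-> v1
Partition-refinement fixed point:
  B0 = {u0, u4, v0, v4}
  B1 = {u1, v1}
  B2 = {u2, v2}
  B3 = {u3, v3}
u0 ∈ B0, v0 ∈ B0 → same block
Bisimilar ⇒ trace-equivalent.

trace-equivalent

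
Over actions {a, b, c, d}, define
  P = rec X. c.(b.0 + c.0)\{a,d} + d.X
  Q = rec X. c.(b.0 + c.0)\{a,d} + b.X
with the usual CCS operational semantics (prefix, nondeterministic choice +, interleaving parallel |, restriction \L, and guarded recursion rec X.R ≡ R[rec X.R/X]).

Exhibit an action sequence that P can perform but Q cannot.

d

Reachable graph of P (3 states):
  p0 = rec X. c.(b.0 + c.0)\{a,d} + d.X :: --c--▸ p1, --d--▸ p0
  p1 = (b.0 + c.0)\{a,d} :: --b--▸ p2, --c--▸ p2
  p2 = 0\{a,d} :: deadlocked
Reachable graph of Q (3 states):
  q0 = rec X. c.(b.0 + c.0)\{a,d} + b.X :: --b--▸ q0, --c--▸ q1
  q1 = (b.0 + c.0)\{a,d} :: --b--▸ q2, --c--▸ q2
  q2 = 0\{a,d} :: deadlocked
Trace ⟨d⟩ through P, begin at {p0}:
  step 1 (d): {p0}
  — P admits the full trace.
Trace ⟨d⟩ through Q, begin at {q0}:
  step 1 (d): ∅  — Q cannot continue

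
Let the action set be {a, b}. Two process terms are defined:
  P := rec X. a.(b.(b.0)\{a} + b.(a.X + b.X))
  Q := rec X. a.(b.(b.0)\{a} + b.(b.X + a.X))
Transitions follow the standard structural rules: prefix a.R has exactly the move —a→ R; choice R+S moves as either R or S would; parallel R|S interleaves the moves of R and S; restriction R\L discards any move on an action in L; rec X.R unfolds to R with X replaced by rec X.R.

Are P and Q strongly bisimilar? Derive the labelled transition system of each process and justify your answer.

Reachable graph of P (5 states):
  s0 = rec X. a.(b.(b.0)\{a} + b.(a.X + b.X)) | —a→ s1
  s1 = b.(b.0)\{a} + b.(a.(rec X. a.(b.(b.0)\{a} + b.(a.X + b.X))) + b.(rec X. a.(b.(b.0)\{a} + b.(a.X + b.X)))) | —b→ s2, —b→ s3
  s2 = (b.0)\{a} | —b→ s4
  s3 = a.(rec X. a.(b.(b.0)\{a} + b.(a.X + b.X))) + b.(rec X. a.(b.(b.0)\{a} + b.(a.X + b.X))) | —a→ s0, —b→ s0
  s4 = 0\{a} | stopped
Reachable graph of Q (5 states):
  t0 = rec X. a.(b.(b.0)\{a} + b.(b.X + a.X)) | —a→ t1
  t1 = b.(b.0)\{a} + b.(b.(rec X. a.(b.(b.0)\{a} + b.(b.X + a.X))) + a.(rec X. a.(b.(b.0)\{a} + b.(b.X + a.X)))) | —b→ t2, —b→ t3
  t2 = (b.0)\{a} | —b→ t4
  t3 = b.(rec X. a.(b.(b.0)\{a} + b.(b.X + a.X))) + a.(rec X. a.(b.(b.0)\{a} + b.(b.X + a.X))) | —a→ t0, —b→ t0
  t4 = 0\{a} | stopped
Partition-refinement fixed point:
  B0 = {s0, t0}
  B1 = {s1, t1}
  B2 = {s2, t2}
  B3 = {s4, t4}
  B4 = {s3, t3}
s0 ∈ B0, t0 ∈ B0 → same block

bisimilar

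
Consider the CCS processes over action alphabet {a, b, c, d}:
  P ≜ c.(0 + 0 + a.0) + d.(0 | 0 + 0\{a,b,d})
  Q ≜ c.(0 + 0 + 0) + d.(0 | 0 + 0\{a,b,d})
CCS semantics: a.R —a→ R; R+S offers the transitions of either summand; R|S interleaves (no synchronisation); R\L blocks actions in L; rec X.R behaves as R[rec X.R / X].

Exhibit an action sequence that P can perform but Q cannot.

P's transition system — 4 states:
  s0 = c.(0 + 0 + a.0) + d.(0 | 0 + 0\{a,b,d}) | =c=> s1, =d=> s2
  s1 = 0 + 0 + a.0 | =a=> s3
  s2 = 0 | 0 + 0\{a,b,d} | deadlocked
  s3 = 0 | deadlocked
Q's transition system — 3 states:
  t0 = c.(0 + 0 + 0) + d.(0 | 0 + 0\{a,b,d}) | =c=> t1, =d=> t2
  t1 = 0 + 0 + 0 | deadlocked
  t2 = 0 | 0 + 0\{a,b,d} | deadlocked
Run σ = ⟨ca⟩ on P: start {s0}
  after c @ step 1: {s1}
  after a @ step 2: {s3}
  ✓ P
Run σ = ⟨ca⟩ on Q: start {t0}
  after c @ step 1: {t1}
  after a @ step 2: ∅  — Q cannot continue

ca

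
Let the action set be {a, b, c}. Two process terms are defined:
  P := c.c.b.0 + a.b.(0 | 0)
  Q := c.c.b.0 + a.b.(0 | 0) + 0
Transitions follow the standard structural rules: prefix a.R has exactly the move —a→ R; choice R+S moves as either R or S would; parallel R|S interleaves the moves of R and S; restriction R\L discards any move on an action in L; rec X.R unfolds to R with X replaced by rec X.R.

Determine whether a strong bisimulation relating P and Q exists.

YES

LTS(P): 6 reachable states
  m0 = c.c.b.0 + a.b.(0 | 0) | ··a··> m1, ··c··> m2
  m1 = b.(0 | 0) | ··b··> m3
  m2 = c.b.0 | ··c··> m4
  m3 = 0 | 0 | stopped
  m4 = b.0 | ··b··> m5
  m5 = 0 | stopped
LTS(Q): 6 reachable states
  n0 = c.c.b.0 + a.b.(0 | 0) + 0 | ··a··> n1, ··c··> n2
  n1 = b.(0 | 0) | ··b··> n3
  n2 = c.b.0 | ··c··> n4
  n3 = 0 | 0 | stopped
  n4 = b.0 | ··b··> n5
  n5 = 0 | stopped
Coarsest stable partition (strong bisimilarity classes):
  B0 = {m0, n0}
  B1 = {m2, n2}
  B2 = {m1, m4, n1, n4}
  B3 = {m3, m5, n3, n5}
m0 ∈ B0, n0 ∈ B0 → same block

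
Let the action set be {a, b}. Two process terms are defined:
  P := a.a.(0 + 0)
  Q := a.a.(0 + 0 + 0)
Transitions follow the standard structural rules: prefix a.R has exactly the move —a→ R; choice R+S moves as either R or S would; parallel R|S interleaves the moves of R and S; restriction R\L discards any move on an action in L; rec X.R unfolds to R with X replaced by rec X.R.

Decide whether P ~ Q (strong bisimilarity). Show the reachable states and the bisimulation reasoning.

YES

LTS(P): 3 reachable states
  s0 = a.a.(0 + 0) has moves —a→ s1
  s1 = a.(0 + 0) has moves —a→ s2
  s2 = 0 + 0 has moves deadlocked
LTS(Q): 3 reachable states
  t0 = a.a.(0 + 0 + 0) has moves —a→ t1
  t1 = a.(0 + 0 + 0) has moves —a→ t2
  t2 = 0 + 0 + 0 has moves deadlocked
Partition-refinement fixed point:
  B0 = {s0, t0}
  B1 = {s1, t1}
  B2 = {s2, t2}
s0 ∈ B0, t0 ∈ B0 → same block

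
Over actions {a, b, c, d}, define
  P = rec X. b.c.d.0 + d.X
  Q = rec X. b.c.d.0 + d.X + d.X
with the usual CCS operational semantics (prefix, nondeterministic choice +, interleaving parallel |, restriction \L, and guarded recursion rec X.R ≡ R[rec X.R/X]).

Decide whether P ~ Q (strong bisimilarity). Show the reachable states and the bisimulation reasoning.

P ~ Q

Reachable graph of P (4 states):
  u0 = rec X. b.c.d.0 + d.X has moves --b--▸ u1, --d--▸ u0
  u1 = c.d.0 has moves --c--▸ u2
  u2 = d.0 has moves --d--▸ u3
  u3 = 0 has moves ∅
Reachable graph of Q (4 states):
  v0 = rec X. b.c.d.0 + d.X + d.X has moves --b--▸ v1, --d--▸ v0
  v1 = c.d.0 has moves --c--▸ v2
  v2 = d.0 has moves --d--▸ v3
  v3 = 0 has moves ∅
Bisimilarity quotient blocks:
  B0 = {u0, v0}
  B1 = {u1, v1}
  B2 = {u2, v2}
  B3 = {u3, v3}
u0 ∈ B0, v0 ∈ B0 → same block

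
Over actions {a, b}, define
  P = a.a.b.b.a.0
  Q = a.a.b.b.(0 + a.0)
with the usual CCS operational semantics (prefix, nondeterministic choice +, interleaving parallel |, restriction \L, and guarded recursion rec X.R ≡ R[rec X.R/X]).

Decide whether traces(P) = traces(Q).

traces(P) = traces(Q)

P's transition system — 6 states:
  p0 = a.a.b.b.a.0 | -a-> p1
  p1 = a.b.b.a.0 | -a-> p2
  p2 = b.b.a.0 | -b-> p3
  p3 = b.a.0 | -b-> p4
  p4 = a.0 | -a-> p5
  p5 = 0 | ∅
Q's transition system — 6 states:
  q0 = a.a.b.b.(0 + a.0) | -a-> q1
  q1 = a.b.b.(0 + a.0) | -a-> q2
  q2 = b.b.(0 + a.0) | -b-> q3
  q3 = b.(0 + a.0) | -b-> q4
  q4 = 0 + a.0 | -a-> q5
  q5 = 0 | ∅
Coarsest stable partition (strong bisimilarity classes):
  B0 = {p0, q0}
  B1 = {p1, q1}
  B2 = {p2, q2}
  B3 = {p3, q3}
  B4 = {p4, q4}
  B5 = {p5, q5}
p0 ∈ B0, q0 ∈ B0 → same block
Bisimilar ⇒ trace-equivalent.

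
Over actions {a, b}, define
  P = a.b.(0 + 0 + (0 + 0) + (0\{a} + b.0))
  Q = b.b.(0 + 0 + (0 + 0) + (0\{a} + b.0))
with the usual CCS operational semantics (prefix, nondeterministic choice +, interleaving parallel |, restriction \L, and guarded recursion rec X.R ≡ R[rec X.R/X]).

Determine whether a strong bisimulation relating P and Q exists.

P ≁ Q

Reachable graph of P (4 states):
  p0 = a.b.(0 + 0 + (0 + 0) + (0\{a} + b.0)) → --a--▸ p1
  p1 = b.(0 + 0 + (0 + 0) + (0\{a} + b.0)) → --b--▸ p2
  p2 = 0 + 0 + (0 + 0) + (0\{a} + b.0) → --b--▸ p3
  p3 = 0 → ∅
Reachable graph of Q (4 states):
  q0 = b.b.(0 + 0 + (0 + 0) + (0\{a} + b.0)) → --b--▸ q1
  q1 = b.(0 + 0 + (0 + 0) + (0\{a} + b.0)) → --b--▸ q2
  q2 = 0 + 0 + (0 + 0) + (0\{a} + b.0) → --b--▸ q3
  q3 = 0 → ∅
Bisimilarity quotient blocks:
  B0 = {p0}
  B1 = {p1, q1}
  B2 = {p2, q2}
  B3 = {p3, q3}
  B4 = {q0}
p0 ∈ B0, q0 ∈ B4 → different blocks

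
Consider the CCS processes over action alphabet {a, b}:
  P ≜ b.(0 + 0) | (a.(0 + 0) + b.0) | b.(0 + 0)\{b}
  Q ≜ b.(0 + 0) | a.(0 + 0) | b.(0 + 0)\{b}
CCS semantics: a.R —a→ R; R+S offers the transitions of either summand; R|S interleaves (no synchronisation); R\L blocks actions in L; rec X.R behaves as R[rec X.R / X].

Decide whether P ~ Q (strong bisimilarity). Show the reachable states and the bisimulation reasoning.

not bisimilar

P's transition system — 12 states:
  u0 = b.(0 + 0) | (a.(0 + 0) + b.0) | b.(0 + 0)\{b} :: -a-> u1, -b-> u2, -b-> u3, -b-> u4
  u1 = b.(0 + 0) | (0 + 0) | b.(0 + 0)\{b} :: -b-> u5, -b-> u6
  u2 = (0 + 0) | (a.(0 + 0) + b.0) | b.(0 + 0)\{b} :: -a-> u5, -b-> u7, -b-> u8
  u3 = b.(0 + 0) | (a.(0 + 0) + b.0) | (0 + 0)\{b} :: -a-> u6, -b-> u7, -b-> u9
  u4 = b.(0 + 0) | 0 | b.(0 + 0)\{b} :: -b-> u8, -b-> u9
  u5 = (0 + 0) | (0 + 0) | b.(0 + 0)\{b} :: -b-> u10
  u6 = b.(0 + 0) | (0 + 0) | (0 + 0)\{b} :: -b-> u10
  u7 = (0 + 0) | (a.(0 + 0) + b.0) | (0 + 0)\{b} :: -a-> u10, -b-> u11
  u8 = (0 + 0) | 0 | b.(0 + 0)\{b} :: -b-> u11
  u9 = b.(0 + 0) | 0 | (0 + 0)\{b} :: -b-> u11
  u10 = (0 + 0) | (0 + 0) | (0 + 0)\{b} :: ·
  u11 = (0 + 0) | 0 | (0 + 0)\{b} :: ·
Q's transition system — 8 states:
  v0 = b.(0 + 0) | a.(0 + 0) | b.(0 + 0)\{b} :: -a-> v1, -b-> v2, -b-> v3
  v1 = b.(0 + 0) | (0 + 0) | b.(0 + 0)\{b} :: -b-> v4, -b-> v5
  v2 = (0 + 0) | a.(0 + 0) | b.(0 + 0)\{b} :: -a-> v4, -b-> v6
  v3 = b.(0 + 0) | a.(0 + 0) | (0 + 0)\{b} :: -a-> v5, -b-> v6
  v4 = (0 + 0) | (0 + 0) | b.(0 + 0)\{b} :: -b-> v7
  v5 = b.(0 + 0) | (0 + 0) | (0 + 0)\{b} :: -b-> v7
  v6 = (0 + 0) | a.(0 + 0) | (0 + 0)\{b} :: -a-> v7
  v7 = (0 + 0) | (0 + 0) | (0 + 0)\{b} :: ·
Coarsest stable partition (strong bisimilarity classes):
  B0 = {u0}
  B1 = {u2, u3}
  B2 = {u5, u6, u8, u9, v4, v5}
  B3 = {u10, u11, v7}
  B4 = {u7}
  B5 = {u1, u4, v1}
  B6 = {v0}
  B7 = {v2, v3}
  B8 = {v6}
u0 ∈ B0, v0 ∈ B6 → different blocks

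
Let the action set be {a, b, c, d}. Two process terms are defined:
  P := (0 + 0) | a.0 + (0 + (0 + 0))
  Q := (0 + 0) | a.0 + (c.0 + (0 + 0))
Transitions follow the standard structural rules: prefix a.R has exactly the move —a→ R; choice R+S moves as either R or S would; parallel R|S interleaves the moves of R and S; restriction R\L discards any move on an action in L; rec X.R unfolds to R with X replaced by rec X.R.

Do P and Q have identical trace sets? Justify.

trace-distinct — witness ⟨c⟩

P's transition system — 2 states:
  s0 = (0 + 0) | a.0 + (0 + (0 + 0)) :: -a-> s1
  s1 = (0 + 0) | 0 :: (no moves)
Q's transition system — 3 states:
  t0 = (0 + 0) | a.0 + (c.0 + (0 + 0)) :: -a-> t1, -c-> t2
  t1 = (0 + 0) | 0 :: (no moves)
  t2 = 0 :: (no moves)
Trace ⟨c⟩ through Q, begin at {t0}:
  after c @ step 1: {t2}
  Q completes σ.
Trace ⟨c⟩ through P, begin at {s0}:
  after c @ step 1: no successor for P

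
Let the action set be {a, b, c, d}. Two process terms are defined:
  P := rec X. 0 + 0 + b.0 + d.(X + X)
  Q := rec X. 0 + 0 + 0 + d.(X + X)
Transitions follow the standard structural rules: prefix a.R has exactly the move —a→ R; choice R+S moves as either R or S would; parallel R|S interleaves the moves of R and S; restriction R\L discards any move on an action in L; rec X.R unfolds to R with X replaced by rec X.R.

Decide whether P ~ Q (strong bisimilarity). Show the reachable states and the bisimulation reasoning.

P ≁ Q

Reachable graph of P (3 states):
  m0 = rec X. 0 + 0 + b.0 + d.(X + X) has moves -b-> m1, -d-> m2
  m1 = 0 has moves ∅
  m2 = (rec X. 0 + 0 + b.0 + d.(X + X)) + (rec X. 0 + 0 + b.0 + d.(X + X)) has moves -b-> m1, -d-> m2
Reachable graph of Q (2 states):
  n0 = rec X. 0 + 0 + 0 + d.(X + X) has moves -d-> n1
  n1 = (rec X. 0 + 0 + 0 + d.(X + X)) + (rec X. 0 + 0 + 0 + d.(X + X)) has moves -d-> n1
Partition-refinement fixed point:
  B0 = {m0, m2}
  B1 = {m1}
  B2 = {n0, n1}
m0 ∈ B0, n0 ∈ B2 → different blocks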